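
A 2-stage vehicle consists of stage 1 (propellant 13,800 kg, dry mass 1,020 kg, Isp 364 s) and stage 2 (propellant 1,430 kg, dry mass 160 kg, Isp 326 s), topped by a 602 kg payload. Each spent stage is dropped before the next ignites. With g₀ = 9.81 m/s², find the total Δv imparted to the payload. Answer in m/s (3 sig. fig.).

Ignition mass of stage 1 = 13,800+1,020 + 1,430+160 + 602 = 17,012 kg.
Stage 1: m₀ = 17,012 kg, m_f = 17,012 − 13,800 = 3,212 kg; Δv = 364×9.81×ln(5.296) = 3570.8×1.6670 ≈ 5953 m/s.
Stage 2: m₀ = 2,192 kg, m_f = 2,192 − 1,430 = 762 kg; Δv = 326×9.81×ln(2.877) = 3198.1×1.0566 ≈ 3379 m/s.
Total Δv = 5953 + 3379 = 9332 m/s.

Δv ≈ 9330 m/s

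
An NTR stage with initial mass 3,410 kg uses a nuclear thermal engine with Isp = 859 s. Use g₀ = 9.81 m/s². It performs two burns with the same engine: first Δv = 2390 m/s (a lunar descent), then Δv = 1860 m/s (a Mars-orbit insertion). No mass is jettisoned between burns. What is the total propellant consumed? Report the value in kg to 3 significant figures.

v_e = Isp · g₀ = 859 × 9.81 = 8426.8 m/s.
After the first burn: m = 3410 × exp(−2390/8426.8) = 3410 × 0.75305 = 2,567.9 kg.
After the second burn: m = 2,567.9 × exp(−1860/8426.8) = 2,567.9 × 0.80194 = 2,059.3 kg.
Total propellant = m₀ − m_final = 3410 − 2,059.3 = 1,350.7 kg.

total propellant consumed ≈ 1350 kg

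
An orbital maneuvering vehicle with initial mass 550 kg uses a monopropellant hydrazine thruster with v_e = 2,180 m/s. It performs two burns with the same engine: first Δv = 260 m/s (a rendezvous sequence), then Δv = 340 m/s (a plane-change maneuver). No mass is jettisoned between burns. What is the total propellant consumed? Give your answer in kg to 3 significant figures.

total propellant consumed ≈ 132 kg

After the first burn: m = 550 × exp(−260/2180.0) = 550 × 0.88757 = 488.164 kg.
After the second burn: m = 488.164 × exp(−340/2180.0) = 488.164 × 0.85559 = 417.668 kg.
Total propellant = m₀ − m_final = 550 − 417.668 = 132.332 kg.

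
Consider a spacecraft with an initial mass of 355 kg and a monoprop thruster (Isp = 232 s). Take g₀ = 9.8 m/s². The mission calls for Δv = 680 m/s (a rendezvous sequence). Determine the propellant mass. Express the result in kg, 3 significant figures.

v_e = Isp · g₀ = 232 × 9.8 = 2273.6 m/s.
Rocket equation: m₀/m_f = exp(Δv / v_e) = exp(680 / 2273.6) = exp(0.2991) = 1.3486.
m_f = 355 / 1.3486 = 263.236 kg, so propellant = m₀ − m_f = 355 − 263.236 = 91.764 kg.

propellant mass ≈ 91.8 kg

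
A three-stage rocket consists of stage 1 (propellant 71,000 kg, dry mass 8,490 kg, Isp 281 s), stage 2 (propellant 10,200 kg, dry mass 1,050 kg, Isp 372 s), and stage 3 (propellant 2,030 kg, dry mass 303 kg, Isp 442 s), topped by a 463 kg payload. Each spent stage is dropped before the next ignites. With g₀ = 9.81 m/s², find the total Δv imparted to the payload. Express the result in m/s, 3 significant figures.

Ignition mass of stage 1 = 71,000+8,490 + 10,200+1,050 + 2,030+303 + 463 = 93,536 kg.
Stage 1: m₀ = 93,536 kg, m_f = 93,536 − 71,000 = 22,536 kg; Δv = 281×9.81×ln(4.151) = 2756.6×1.4232 ≈ 3923 m/s.
Stage 2: m₀ = 14,046 kg, m_f = 14,046 − 10,200 = 3,846 kg; Δv = 372×9.81×ln(3.652) = 3649.3×1.2953 ≈ 4727 m/s.
Stage 3: m₀ = 2,796 kg, m_f = 2,796 − 2,030 = 766 kg; Δv = 442×9.81×ln(3.65) = 4336.0×1.2948 ≈ 5614 m/s.
Total Δv = 3923 + 4727 + 5614 = 14264 m/s.

Δv ≈ 14300 m/s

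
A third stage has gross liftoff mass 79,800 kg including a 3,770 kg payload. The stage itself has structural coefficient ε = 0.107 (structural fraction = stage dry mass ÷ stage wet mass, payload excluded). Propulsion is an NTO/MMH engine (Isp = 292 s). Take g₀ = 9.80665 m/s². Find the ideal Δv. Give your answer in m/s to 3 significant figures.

Δv ≈ 5450 m/s

Stage wet mass = m₀ − payload = 79,800 − 3,770 = 76,030 kg.
Stage dry mass = ε × stage wet mass = 0.107 × 76,030 = 8,135.21 kg.
Burnout mass m_f = stage dry + payload = 8,135.21 + 3,770 = 11,905.21 kg.
v_e = Isp · g₀ = 292 × 9.80665 = 2863.5 m/s.
Δv = v_e · ln(79,800/11,905.21) = 2863.5 × ln(6.703) = 2863.5 × 1.9025 ≈ 5448 m/s.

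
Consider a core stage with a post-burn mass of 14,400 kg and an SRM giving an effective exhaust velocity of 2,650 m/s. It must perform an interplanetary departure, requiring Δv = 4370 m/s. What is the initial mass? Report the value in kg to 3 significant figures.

initial mass ≈ 74900 kg

Using Δv = v_e ln(m₀/m_f): m₀/m_f = exp(Δv / v_e) = exp(4370 / 2650.0) = exp(1.6491) = 5.2021.
m₀ = m_f × 5.2021 = 14,400 × 5.2021 = 74,910.2 kg.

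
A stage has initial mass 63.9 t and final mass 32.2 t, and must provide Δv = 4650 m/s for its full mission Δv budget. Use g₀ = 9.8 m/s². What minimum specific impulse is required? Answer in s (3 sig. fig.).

Isp ≈ 692 s

ln(m₀/m_f) = ln(63900/32200) = ln(1.984) = 0.6854.
From the ideal rocket equation, v_e = Δv / ln(m₀/m_f) = 4650 / 0.6854 = 6784.8 m/s.
Isp = v_e / g₀ = 6784.8 / 9.8 = 692.3 s.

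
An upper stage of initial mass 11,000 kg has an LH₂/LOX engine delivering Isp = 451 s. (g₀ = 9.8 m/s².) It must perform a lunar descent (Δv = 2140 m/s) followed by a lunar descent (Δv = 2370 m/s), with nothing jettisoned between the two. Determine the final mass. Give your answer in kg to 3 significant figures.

final mass ≈ 3960 kg

v_e = Isp · g₀ = 451 × 9.8 = 4419.8 m/s.
After the first burn: m = 11000 × exp(−2140/4419.8) = 11000 × 0.61620 = 6,778.2 kg.
After the second burn: m = 6,778.2 × exp(−2370/4419.8) = 6,778.2 × 0.58495 = 3,964.91 kg.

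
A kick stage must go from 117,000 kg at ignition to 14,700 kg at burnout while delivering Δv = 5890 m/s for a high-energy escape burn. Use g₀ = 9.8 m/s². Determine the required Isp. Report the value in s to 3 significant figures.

Isp ≈ 290 s

ln(m₀/m_f) = ln(117000/14700) = ln(7.959) = 2.0743.
By the Tsiolkovsky rocket equation, v_e = Δv / ln(m₀/m_f) = 5890 / 2.0743 = 2839.5 m/s.
Isp = v_e / g₀ = 2839.5 / 9.8 = 289.7 s.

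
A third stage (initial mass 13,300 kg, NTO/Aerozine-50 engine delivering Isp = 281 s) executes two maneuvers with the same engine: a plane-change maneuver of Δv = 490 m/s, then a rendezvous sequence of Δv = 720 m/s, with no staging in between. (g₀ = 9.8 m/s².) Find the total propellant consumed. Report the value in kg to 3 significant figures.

v_e = Isp · g₀ = 281 × 9.8 = 2753.8 m/s.
After the first burn: m = 13300 × exp(−490/2753.8) = 13300 × 0.83700 = 11,132.1 kg.
After the second burn: m = 11,132.1 × exp(−720/2753.8) = 11,132.1 × 0.76993 = 8,570.94 kg.
Total propellant = m₀ − m_final = 13300 − 8,570.94 = 4,729.06 kg.

total propellant consumed ≈ 4730 kg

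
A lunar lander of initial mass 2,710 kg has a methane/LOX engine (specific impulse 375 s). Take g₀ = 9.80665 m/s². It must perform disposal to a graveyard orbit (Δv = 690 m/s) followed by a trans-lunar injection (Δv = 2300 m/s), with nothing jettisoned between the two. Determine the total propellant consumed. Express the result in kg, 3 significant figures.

total propellant consumed ≈ 1510 kg

v_e = Isp · g₀ = 375 × 9.80665 = 3677.5 m/s.
After the first burn: m = 2710 × exp(−690/3677.5) = 2710 × 0.82892 = 2,246.37 kg.
After the second burn: m = 2,246.37 × exp(−2300/3677.5) = 2,246.37 × 0.53503 = 1,201.88 kg.
Total propellant = m₀ − m_final = 2710 − 1,201.88 = 1,508.12 kg.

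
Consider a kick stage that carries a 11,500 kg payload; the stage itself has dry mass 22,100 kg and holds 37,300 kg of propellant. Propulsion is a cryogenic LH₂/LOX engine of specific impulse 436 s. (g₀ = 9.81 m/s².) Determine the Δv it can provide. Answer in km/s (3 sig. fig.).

v_e = Isp · g₀ = 436 × 9.81 = 4277.2 m/s.
m₀ = payload + dry + propellant = 11,500 + 22,100 + 37,300 = 70,900 kg.
m_f = payload + dry = 11,500 + 22,100 = 33,600 kg.
From the ideal rocket equation, Δv = v_e · ln(m₀/m_f) = 4277.2 × ln(2.11) = 4277.2 × 0.7467 ≈ 3193.9 m/s.

Δv ≈ 3.19 km/s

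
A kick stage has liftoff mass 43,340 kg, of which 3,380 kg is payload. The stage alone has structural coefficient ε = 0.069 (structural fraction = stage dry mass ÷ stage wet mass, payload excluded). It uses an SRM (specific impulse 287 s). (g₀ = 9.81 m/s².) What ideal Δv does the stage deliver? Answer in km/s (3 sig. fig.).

Δv ≈ 5.50 km/s

Stage wet mass = m₀ − payload = 43,340 − 3,380 = 39,960 kg.
Stage dry mass = ε × stage wet mass = 0.069 × 39,960 = 2,757.24 kg.
Burnout mass m_f = stage dry + payload = 2,757.24 + 3,380 = 6,137.24 kg.
v_e = Isp · g₀ = 287 × 9.81 = 2815.5 m/s.
From the ideal rocket equation, Δv = v_e · ln(43,340/6,137.24) = 2815.5 × ln(7.062) = 2815.5 × 1.9547 ≈ 5503 m/s.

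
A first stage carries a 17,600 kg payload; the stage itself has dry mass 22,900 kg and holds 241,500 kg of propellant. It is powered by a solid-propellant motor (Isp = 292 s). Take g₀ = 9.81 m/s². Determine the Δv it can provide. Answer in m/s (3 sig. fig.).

v_e = Isp · g₀ = 292 × 9.81 = 2864.5 m/s.
m₀ = payload + dry + propellant = 17,600 + 22,900 + 241,500 = 282,000 kg.
m_f = payload + dry = 17,600 + 22,900 = 40,500 kg.
Using Δv = v_e ln(m₀/m_f): Δv = v_e · ln(m₀/m_f) = 2864.5 × ln(6.963) = 2864.5 × 1.9406 ≈ 5558.9 m/s.

Δv ≈ 5560 m/s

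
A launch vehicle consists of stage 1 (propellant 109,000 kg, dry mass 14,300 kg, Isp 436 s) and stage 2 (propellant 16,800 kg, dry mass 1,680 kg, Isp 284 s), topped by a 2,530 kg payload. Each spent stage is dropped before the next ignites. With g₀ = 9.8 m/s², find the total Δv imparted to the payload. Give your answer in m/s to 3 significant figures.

Ignition mass of stage 1 = 109,000+14,300 + 16,800+1,680 + 2,530 = 144,310 kg.
Stage 1: m₀ = 144,310 kg, m_f = 144,310 − 109,000 = 35,310 kg; Δv = 436×9.8×ln(4.087) = 4272.8×1.4078 ≈ 6015 m/s.
Stage 2: m₀ = 21,010 kg, m_f = 21,010 − 16,800 = 4,210 kg; Δv = 284×9.8×ln(4.99) = 2783.2×1.6075 ≈ 4474 m/s.
Total Δv = 6015 + 4474 = 10489 m/s.

Δv ≈ 10500 m/s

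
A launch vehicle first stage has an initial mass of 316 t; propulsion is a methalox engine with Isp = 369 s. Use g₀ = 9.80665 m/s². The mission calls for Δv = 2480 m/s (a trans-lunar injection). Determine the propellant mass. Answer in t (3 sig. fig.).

propellant mass ≈ 157 t

v_e = Isp · g₀ = 369 × 9.80665 = 3618.7 m/s.
By the Tsiolkovsky rocket equation, m₀/m_f = exp(Δv / v_e) = exp(2480 / 3618.7) = exp(0.6853) = 1.9844.
m_f = 316 / 1.9844 = 159.242 t, so propellant = m₀ − m_f = 316 − 159.242 = 156.758 t.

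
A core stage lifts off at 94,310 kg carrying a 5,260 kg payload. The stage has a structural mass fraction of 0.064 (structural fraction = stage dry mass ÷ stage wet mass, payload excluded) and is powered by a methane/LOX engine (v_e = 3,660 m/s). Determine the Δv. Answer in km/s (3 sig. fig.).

Stage wet mass = m₀ − payload = 94,310 − 5,260 = 89,050 kg.
Stage dry mass = ε × stage wet mass = 0.064 × 89,050 = 5,699.2 kg.
Burnout mass m_f = stage dry + payload = 5,699.2 + 5,260 = 10,959.2 kg.
By the Tsiolkovsky rocket equation, Δv = v_e · ln(94,310/10,959.2) = 3660.0 × ln(8.606) = 3660.0 × 2.1524 ≈ 7878 m/s.

Δv ≈ 7.88 km/s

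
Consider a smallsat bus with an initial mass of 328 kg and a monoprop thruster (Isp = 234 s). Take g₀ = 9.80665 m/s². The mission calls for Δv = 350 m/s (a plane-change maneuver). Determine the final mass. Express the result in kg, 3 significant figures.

v_e = Isp · g₀ = 234 × 9.80665 = 2294.8 m/s.
By the Tsiolkovsky rocket equation, m₀/m_f = exp(Δv / v_e) = exp(350 / 2294.8) = exp(0.1525) = 1.1648.
m_f = m₀ / 1.1648 = 328 / 1.1648 = 281.593 kg.

final mass ≈ 282 kg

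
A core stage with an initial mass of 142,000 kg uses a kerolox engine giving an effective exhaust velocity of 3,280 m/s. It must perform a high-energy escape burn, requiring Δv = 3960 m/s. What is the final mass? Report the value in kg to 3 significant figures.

final mass ≈ 42500 kg

m₀/m_f = exp(Δv / v_e) = exp(3960 / 3280.0) = exp(1.2073) = 3.3445.
m_f = m₀ / 3.3445 = 142,000 / 3.3445 = 42,457.8 kg.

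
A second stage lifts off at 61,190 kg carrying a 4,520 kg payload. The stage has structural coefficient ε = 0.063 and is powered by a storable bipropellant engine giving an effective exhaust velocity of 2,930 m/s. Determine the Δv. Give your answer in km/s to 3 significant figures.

Δv ≈ 5.93 km/s

Stage wet mass = m₀ − payload = 61,190 − 4,520 = 56,670 kg.
Stage dry mass = ε × stage wet mass = 0.063 × 56,670 = 3,570.21 kg.
Burnout mass m_f = stage dry + payload = 3,570.21 + 4,520 = 8,090.21 kg.
Using Δv = v_e ln(m₀/m_f): Δv = v_e · ln(61,190/8,090.21) = 2930.0 × ln(7.563) = 2930.0 × 2.0233 ≈ 5928 m/s.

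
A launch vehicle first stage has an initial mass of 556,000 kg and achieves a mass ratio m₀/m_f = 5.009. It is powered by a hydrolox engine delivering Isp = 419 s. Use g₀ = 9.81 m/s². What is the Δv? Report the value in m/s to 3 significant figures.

v_e = Isp · g₀ = 419 × 9.81 = 4110.4 m/s.
Using Δv = v_e ln(m₀/m_f): Δv = v_e · ln(5.009) = 4110.4 × 1.6112 ≈ 6622.8 m/s.

Δv ≈ 6620 m/s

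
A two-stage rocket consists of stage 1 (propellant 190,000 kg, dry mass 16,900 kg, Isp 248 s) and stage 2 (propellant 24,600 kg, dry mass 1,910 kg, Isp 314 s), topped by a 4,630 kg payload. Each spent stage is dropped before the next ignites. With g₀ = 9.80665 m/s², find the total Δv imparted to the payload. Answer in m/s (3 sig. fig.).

Δv ≈ 8700 m/s

Ignition mass of stage 1 = 190,000+16,900 + 24,600+1,910 + 4,630 = 238,040 kg.
Stage 1: m₀ = 238,040 kg, m_f = 238,040 − 190,000 = 48,040 kg; Δv = 248×9.80665×ln(4.955) = 2432.0×1.6004 ≈ 3892 m/s.
Stage 2: m₀ = 31,140 kg, m_f = 31,140 − 24,600 = 6,540 kg; Δv = 314×9.80665×ln(4.761) = 3079.3×1.5606 ≈ 4805 m/s.
Total Δv = 3892 + 4805 = 8697 m/s.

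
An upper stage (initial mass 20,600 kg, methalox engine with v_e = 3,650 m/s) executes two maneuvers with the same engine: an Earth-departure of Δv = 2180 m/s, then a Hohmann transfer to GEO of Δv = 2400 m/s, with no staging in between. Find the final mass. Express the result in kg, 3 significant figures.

final mass ≈ 5870 kg

After the first burn: m = 20600 × exp(−2180/3650.0) = 20600 × 0.55032 = 11,336.6 kg.
After the second burn: m = 11,336.6 × exp(−2400/3650.0) = 11,336.6 × 0.51813 = 5,873.83 kg.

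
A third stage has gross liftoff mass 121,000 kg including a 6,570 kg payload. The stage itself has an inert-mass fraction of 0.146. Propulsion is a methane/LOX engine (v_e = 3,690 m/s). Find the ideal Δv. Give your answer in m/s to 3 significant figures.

Stage wet mass = m₀ − payload = 121,000 − 6,570 = 114,430 kg.
Stage dry mass = ε × stage wet mass = 0.146 × 114,430 = 16,706.8 kg.
Burnout mass m_f = stage dry + payload = 16,706.8 + 6,570 = 23,276.8 kg.
Δv = v_e · ln(121,000/23,276.8) = 3690.0 × ln(5.198) = 3690.0 × 1.6483 ≈ 6082 m/s.

Δv ≈ 6080 m/s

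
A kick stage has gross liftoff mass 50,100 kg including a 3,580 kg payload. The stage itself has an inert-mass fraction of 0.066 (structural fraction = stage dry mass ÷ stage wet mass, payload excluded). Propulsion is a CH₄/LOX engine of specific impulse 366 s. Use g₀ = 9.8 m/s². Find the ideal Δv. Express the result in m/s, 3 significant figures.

Δv ≈ 7240 m/s

Stage wet mass = m₀ − payload = 50,100 − 3,580 = 46,520 kg.
Stage dry mass = ε × stage wet mass = 0.066 × 46,520 = 3,070.32 kg.
Burnout mass m_f = stage dry + payload = 3,070.32 + 3,580 = 6,650.32 kg.
v_e = Isp · g₀ = 366 × 9.8 = 3586.8 m/s.
Δv = v_e · ln(50,100/6,650.32) = 3586.8 × ln(7.533) = 3586.8 × 2.0194 ≈ 7243 m/s.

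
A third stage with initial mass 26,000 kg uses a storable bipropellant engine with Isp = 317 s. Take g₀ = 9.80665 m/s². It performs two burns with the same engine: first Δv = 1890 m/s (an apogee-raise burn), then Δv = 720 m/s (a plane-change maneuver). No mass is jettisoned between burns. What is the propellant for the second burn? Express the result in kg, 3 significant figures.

v_e = Isp · g₀ = 317 × 9.80665 = 3108.7 m/s.
After the first burn: m = 26000 × exp(−1890/3108.7) = 26000 × 0.54446 = 14,156 kg.
After the second burn: m = 14,156 × exp(−720/3108.7) = 14,156 × 0.79326 = 11,229.4 kg.
Second-burn propellant = 14,156 − 11,229.4 = 2,926.6 kg.

propellant for the second burn ≈ 2930 kg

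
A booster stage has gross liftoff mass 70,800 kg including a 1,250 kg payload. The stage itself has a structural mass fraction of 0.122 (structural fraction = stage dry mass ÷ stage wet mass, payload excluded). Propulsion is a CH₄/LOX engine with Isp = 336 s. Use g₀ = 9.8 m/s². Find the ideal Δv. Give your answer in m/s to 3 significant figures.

Δv ≈ 6530 m/s

Stage wet mass = m₀ − payload = 70,800 − 1,250 = 69,550 kg.
Stage dry mass = ε × stage wet mass = 0.122 × 69,550 = 8,485.1 kg.
Burnout mass m_f = stage dry + payload = 8,485.1 + 1,250 = 9,735.1 kg.
v_e = Isp · g₀ = 336 × 9.8 = 3292.8 m/s.
By the Tsiolkovsky rocket equation, Δv = v_e · ln(70,800/9,735.1) = 3292.8 × ln(7.273) = 3292.8 × 1.9841 ≈ 6533 m/s.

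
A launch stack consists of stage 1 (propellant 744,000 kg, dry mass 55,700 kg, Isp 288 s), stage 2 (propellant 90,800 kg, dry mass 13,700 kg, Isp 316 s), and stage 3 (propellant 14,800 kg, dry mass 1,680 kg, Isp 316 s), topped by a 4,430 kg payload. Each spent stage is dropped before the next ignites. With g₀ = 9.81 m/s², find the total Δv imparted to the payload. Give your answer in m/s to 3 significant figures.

Δv ≈ 12400 m/s

Ignition mass of stage 1 = 744,000+55,700 + 90,800+13,700 + 14,800+1,680 + 4,430 = 925,110 kg.
Stage 1: m₀ = 925,110 kg, m_f = 925,110 − 744,000 = 181,110 kg; Δv = 288×9.81×ln(5.108) = 2825.3×1.6308 ≈ 4607 m/s.
Stage 2: m₀ = 125,410 kg, m_f = 125,410 − 90,800 = 34,610 kg; Δv = 316×9.81×ln(3.624) = 3100.0×1.2874 ≈ 3991 m/s.
Stage 3: m₀ = 20,910 kg, m_f = 20,910 − 14,800 = 6,110 kg; Δv = 316×9.81×ln(3.422) = 3100.0×1.2303 ≈ 3814 m/s.
Total Δv = 4607 + 3991 + 3814 = 12412 m/s.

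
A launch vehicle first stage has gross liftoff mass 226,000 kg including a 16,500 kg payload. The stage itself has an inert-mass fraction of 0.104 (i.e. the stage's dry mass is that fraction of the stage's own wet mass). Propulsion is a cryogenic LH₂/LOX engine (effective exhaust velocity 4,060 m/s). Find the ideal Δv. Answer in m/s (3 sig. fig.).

Stage wet mass = m₀ − payload = 226,000 − 16,500 = 209,500 kg.
Stage dry mass = ε × stage wet mass = 0.104 × 209,500 = 21,788 kg.
Burnout mass m_f = stage dry + payload = 21,788 + 16,500 = 38,288 kg.
From the ideal rocket equation, Δv = v_e · ln(226,000/38,288) = 4060.0 × ln(5.903) = 4060.0 × 1.7754 ≈ 7208 m/s.

Δv ≈ 7210 m/s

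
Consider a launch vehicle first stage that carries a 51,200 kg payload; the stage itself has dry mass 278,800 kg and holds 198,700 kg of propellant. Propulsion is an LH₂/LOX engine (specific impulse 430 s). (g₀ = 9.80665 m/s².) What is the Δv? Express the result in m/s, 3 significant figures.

v_e = Isp · g₀ = 430 × 9.80665 = 4216.9 m/s.
m₀ = payload + dry + propellant = 51,200 + 278,800 + 198,700 = 528,700 kg.
m_f = payload + dry = 51,200 + 278,800 = 330,000 kg.
Using Δv = v_e ln(m₀/m_f): Δv = v_e · ln(m₀/m_f) = 4216.9 × ln(1.602) = 4216.9 × 0.4713 ≈ 1987.5 m/s.

Δv ≈ 1990 m/s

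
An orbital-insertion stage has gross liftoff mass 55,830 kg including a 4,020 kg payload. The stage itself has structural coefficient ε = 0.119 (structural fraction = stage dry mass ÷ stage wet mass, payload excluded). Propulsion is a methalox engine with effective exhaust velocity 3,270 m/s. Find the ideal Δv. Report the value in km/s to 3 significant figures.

Δv ≈ 5.56 km/s

Stage wet mass = m₀ − payload = 55,830 − 4,020 = 51,810 kg.
Stage dry mass = ε × stage wet mass = 0.119 × 51,810 = 6,165.39 kg.
Burnout mass m_f = stage dry + payload = 6,165.39 + 4,020 = 10,185.39 kg.
Δv = v_e · ln(55,830/10,185.39) = 3270.0 × ln(5.481) = 3270.0 × 1.7014 ≈ 5563 m/s.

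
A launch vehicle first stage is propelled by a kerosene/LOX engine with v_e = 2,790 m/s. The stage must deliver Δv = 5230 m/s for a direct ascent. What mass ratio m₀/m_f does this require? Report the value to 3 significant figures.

From the ideal rocket equation, m₀/m_f = exp(Δv / v_e) = exp(5230 / 2790.0) = exp(1.8746) = 6.5179.

mass ratio ≈ 6.52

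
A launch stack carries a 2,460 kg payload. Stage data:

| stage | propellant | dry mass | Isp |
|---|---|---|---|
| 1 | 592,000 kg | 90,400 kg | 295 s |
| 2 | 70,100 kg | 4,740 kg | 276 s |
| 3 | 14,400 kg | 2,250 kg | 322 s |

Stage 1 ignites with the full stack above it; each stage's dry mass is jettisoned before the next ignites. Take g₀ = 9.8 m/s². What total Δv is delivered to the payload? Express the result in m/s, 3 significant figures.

Ignition mass of stage 1 = 592,000+90,400 + 70,100+4,740 + 14,400+2,250 + 2,460 = 776,350 kg.
Stage 1: m₀ = 776,350 kg, m_f = 776,350 − 592,000 = 184,350 kg; Δv = 295×9.8×ln(4.211) = 2891.0×1.4378 ≈ 4157 m/s.
Stage 2: m₀ = 93,950 kg, m_f = 93,950 − 70,100 = 23,850 kg; Δv = 276×9.8×ln(3.939) = 2704.8×1.3710 ≈ 3708 m/s.
Stage 3: m₀ = 19,110 kg, m_f = 19,110 − 14,400 = 4,710 kg; Δv = 322×9.8×ln(4.057) = 3155.6×1.4005 ≈ 4419 m/s.
Total Δv = 4157 + 3708 + 4419 = 12284 m/s.

Δv ≈ 12300 m/s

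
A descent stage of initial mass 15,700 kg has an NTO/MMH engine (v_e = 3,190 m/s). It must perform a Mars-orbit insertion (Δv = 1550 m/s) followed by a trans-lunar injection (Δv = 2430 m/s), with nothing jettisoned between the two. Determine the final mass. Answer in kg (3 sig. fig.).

final mass ≈ 4510 kg

After the first burn: m = 15700 × exp(−1550/3190.0) = 15700 × 0.61515 = 9,657.86 kg.
After the second burn: m = 9,657.86 × exp(−2430/3190.0) = 9,657.86 × 0.46685 = 4,508.77 kg.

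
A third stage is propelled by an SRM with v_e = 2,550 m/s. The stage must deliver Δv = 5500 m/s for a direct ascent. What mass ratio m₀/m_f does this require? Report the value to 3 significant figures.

m₀/m_f = exp(Δv / v_e) = exp(5500 / 2550.0) = exp(2.1569) = 8.6440.

mass ratio ≈ 8.64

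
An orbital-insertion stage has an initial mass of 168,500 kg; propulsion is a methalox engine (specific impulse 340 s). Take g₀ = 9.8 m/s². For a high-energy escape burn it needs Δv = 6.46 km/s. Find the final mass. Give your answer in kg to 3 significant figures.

final mass ≈ 24200 kg

v_e = Isp · g₀ = 340 × 9.8 = 3332.0 m/s.
m₀/m_f = exp(Δv / v_e) = exp(6460 / 3332.0) = exp(1.9388) = 6.9502.
m_f = m₀ / 6.9502 = 168,500 / 6.9502 = 24,243.9 kg.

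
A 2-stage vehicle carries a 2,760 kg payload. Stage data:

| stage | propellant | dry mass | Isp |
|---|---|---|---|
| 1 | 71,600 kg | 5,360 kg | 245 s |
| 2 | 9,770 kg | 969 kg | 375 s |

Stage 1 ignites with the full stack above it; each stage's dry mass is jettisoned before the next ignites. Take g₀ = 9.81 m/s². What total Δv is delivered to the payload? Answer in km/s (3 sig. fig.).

Ignition mass of stage 1 = 71,600+5,360 + 9,770+969 + 2,760 = 90,459 kg.
Stage 1: m₀ = 90,459 kg, m_f = 90,459 − 71,600 = 18,859 kg; Δv = 245×9.81×ln(4.797) = 2403.5×1.5679 ≈ 3768 m/s.
Stage 2: m₀ = 13,499 kg, m_f = 13,499 − 9,770 = 3,729 kg; Δv = 375×9.81×ln(3.62) = 3678.8×1.2865 ≈ 4733 m/s.
Total Δv = 3768 + 4733 = 8501 m/s.

Δv ≈ 8.50 km/s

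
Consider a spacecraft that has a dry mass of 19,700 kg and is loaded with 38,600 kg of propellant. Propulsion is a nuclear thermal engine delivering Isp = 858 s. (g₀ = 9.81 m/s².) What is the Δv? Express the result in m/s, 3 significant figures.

v_e = Isp · g₀ = 858 × 9.81 = 8417.0 m/s.
m₀ = m_dry + m_prop = 19,700 + 38,600 = 58,300 kg.
Δv = v_e · ln(m₀/m_f) = 8417.0 × ln(2.959) = 8417.0 × 1.0850 ≈ 9132.3 m/s.

Δv ≈ 9130 m/s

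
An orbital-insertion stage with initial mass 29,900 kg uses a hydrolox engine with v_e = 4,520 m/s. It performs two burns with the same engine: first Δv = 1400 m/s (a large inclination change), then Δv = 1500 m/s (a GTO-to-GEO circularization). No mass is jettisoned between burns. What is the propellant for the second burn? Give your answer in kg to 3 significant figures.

After the first burn: m = 29900 × exp(−1400/4520.0) = 29900 × 0.73364 = 21,935.8 kg.
After the second burn: m = 21,935.8 × exp(−1500/4520.0) = 21,935.8 × 0.71759 = 15,740.9 kg.
Second-burn propellant = 21,935.8 − 15,740.9 = 6,194.9 kg.

propellant for the second burn ≈ 6190 kg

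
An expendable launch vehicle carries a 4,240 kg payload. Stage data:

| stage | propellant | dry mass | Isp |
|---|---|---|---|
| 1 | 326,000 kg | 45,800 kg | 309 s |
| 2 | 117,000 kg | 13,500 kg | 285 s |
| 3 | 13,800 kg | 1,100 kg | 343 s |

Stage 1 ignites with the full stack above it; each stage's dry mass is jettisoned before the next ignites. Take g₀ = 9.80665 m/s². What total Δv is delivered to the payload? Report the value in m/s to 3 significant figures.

Ignition mass of stage 1 = 326,000+45,800 + 117,000+13,500 + 13,800+1,100 + 4,240 = 521,440 kg.
Stage 1: m₀ = 521,440 kg, m_f = 521,440 − 326,000 = 195,440 kg; Δv = 309×9.80665×ln(2.668) = 3030.3×0.9813 ≈ 2974 m/s.
Stage 2: m₀ = 149,640 kg, m_f = 149,640 − 117,000 = 32,640 kg; Δv = 285×9.80665×ln(4.585) = 2794.9×1.5227 ≈ 4256 m/s.
Stage 3: m₀ = 19,140 kg, m_f = 19,140 − 13,800 = 5,340 kg; Δv = 343×9.80665×ln(3.584) = 3363.7×1.2766 ≈ 4294 m/s.
Total Δv = 2974 + 4256 + 4294 = 11524 m/s.

Δv ≈ 11500 m/s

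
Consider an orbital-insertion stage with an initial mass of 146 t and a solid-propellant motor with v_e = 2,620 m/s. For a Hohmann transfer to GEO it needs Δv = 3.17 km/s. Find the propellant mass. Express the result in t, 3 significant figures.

propellant mass ≈ 102 t

m₀/m_f = exp(Δv / v_e) = exp(3170 / 2620.0) = exp(1.2099) = 3.3532.
m_f = 146 / 3.3532 = 43.5405 t, so propellant = m₀ − m_f = 146 − 43.5405 = 102.4595 t.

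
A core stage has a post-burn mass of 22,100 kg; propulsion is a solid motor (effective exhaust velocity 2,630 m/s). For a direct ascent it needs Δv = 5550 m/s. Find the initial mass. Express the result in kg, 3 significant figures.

Using Δv = v_e ln(m₀/m_f): m₀/m_f = exp(Δv / v_e) = exp(5550 / 2630.0) = exp(2.1103) = 8.2504.
m₀ = m_f × 8.2504 = 22,100 × 8.2504 = 182,334 kg.

initial mass ≈ 182000 kg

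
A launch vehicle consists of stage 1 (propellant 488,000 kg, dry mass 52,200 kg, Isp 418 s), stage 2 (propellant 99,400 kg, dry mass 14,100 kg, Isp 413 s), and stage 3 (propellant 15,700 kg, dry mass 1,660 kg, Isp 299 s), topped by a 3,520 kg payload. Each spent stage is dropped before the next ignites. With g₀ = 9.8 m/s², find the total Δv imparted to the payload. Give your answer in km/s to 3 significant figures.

Ignition mass of stage 1 = 488,000+52,200 + 99,400+14,100 + 15,700+1,660 + 3,520 = 674,580 kg.
Stage 1: m₀ = 674,580 kg, m_f = 674,580 − 488,000 = 186,580 kg; Δv = 418×9.8×ln(3.616) = 4096.4×1.2852 ≈ 5265 m/s.
Stage 2: m₀ = 134,380 kg, m_f = 134,380 − 99,400 = 34,980 kg; Δv = 413×9.8×ln(3.842) = 4047.4×1.3459 ≈ 5447 m/s.
Stage 3: m₀ = 20,880 kg, m_f = 20,880 − 15,700 = 5,180 kg; Δv = 299×9.8×ln(4.031) = 2930.2×1.3940 ≈ 4085 m/s.
Total Δv = 5265 + 5447 + 4085 = 14797 m/s.

Δv ≈ 14.8 km/s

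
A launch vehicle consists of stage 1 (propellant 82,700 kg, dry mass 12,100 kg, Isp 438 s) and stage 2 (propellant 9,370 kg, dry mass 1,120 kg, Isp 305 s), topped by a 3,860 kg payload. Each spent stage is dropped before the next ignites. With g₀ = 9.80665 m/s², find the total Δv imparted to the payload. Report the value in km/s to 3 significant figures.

Ignition mass of stage 1 = 82,700+12,100 + 9,370+1,120 + 3,860 = 109,150 kg.
Stage 1: m₀ = 109,150 kg, m_f = 109,150 − 82,700 = 26,450 kg; Δv = 438×9.80665×ln(4.127) = 4295.3×1.4175 ≈ 6088 m/s.
Stage 2: m₀ = 14,350 kg, m_f = 14,350 − 9,370 = 4,980 kg; Δv = 305×9.80665×ln(2.882) = 2991.0×1.0583 ≈ 3165 m/s.
Total Δv = 6088 + 3165 = 9253 m/s.

Δv ≈ 9.25 km/s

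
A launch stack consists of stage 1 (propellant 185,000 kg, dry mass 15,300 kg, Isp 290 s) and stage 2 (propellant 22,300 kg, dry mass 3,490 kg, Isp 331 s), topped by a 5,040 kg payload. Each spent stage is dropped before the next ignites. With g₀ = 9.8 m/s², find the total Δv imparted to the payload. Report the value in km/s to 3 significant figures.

Δv ≈ 8.75 km/s

Ignition mass of stage 1 = 185,000+15,300 + 22,300+3,490 + 5,040 = 231,130 kg.
Stage 1: m₀ = 231,130 kg, m_f = 231,130 − 185,000 = 46,130 kg; Δv = 290×9.8×ln(5.01) = 2842.0×1.6115 ≈ 4580 m/s.
Stage 2: m₀ = 30,830 kg, m_f = 30,830 − 22,300 = 8,530 kg; Δv = 331×9.8×ln(3.614) = 3243.8×1.2849 ≈ 4168 m/s.
Total Δv = 4580 + 4168 = 8748 m/s.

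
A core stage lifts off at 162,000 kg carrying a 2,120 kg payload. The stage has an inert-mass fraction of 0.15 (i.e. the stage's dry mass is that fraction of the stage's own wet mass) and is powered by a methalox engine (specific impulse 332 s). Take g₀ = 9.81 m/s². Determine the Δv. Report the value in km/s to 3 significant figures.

Δv ≈ 5.95 km/s

Stage wet mass = m₀ − payload = 162,000 − 2,120 = 159,880 kg.
Stage dry mass = ε × stage wet mass = 0.15 × 159,880 = 23,982 kg.
Burnout mass m_f = stage dry + payload = 23,982 + 2,120 = 26,102 kg.
v_e = Isp · g₀ = 332 × 9.81 = 3256.9 m/s.
Rocket equation: Δv = v_e · ln(162,000/26,102) = 3256.9 × ln(6.206) = 3256.9 × 1.8256 ≈ 5946 m/s.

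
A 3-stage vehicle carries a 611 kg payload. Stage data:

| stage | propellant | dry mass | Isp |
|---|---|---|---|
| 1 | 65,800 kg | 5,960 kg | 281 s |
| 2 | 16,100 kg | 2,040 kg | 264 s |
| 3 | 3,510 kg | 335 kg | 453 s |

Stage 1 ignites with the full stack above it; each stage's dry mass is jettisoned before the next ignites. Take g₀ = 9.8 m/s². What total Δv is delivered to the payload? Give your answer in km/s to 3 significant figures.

Ignition mass of stage 1 = 65,800+5,960 + 16,100+2,040 + 3,510+335 + 611 = 94,356 kg.
Stage 1: m₀ = 94,356 kg, m_f = 94,356 − 65,800 = 28,556 kg; Δv = 281×9.8×ln(3.304) = 2753.8×1.1952 ≈ 3291 m/s.
Stage 2: m₀ = 22,596 kg, m_f = 22,596 − 16,100 = 6,496 kg; Δv = 264×9.8×ln(3.478) = 2587.2×1.2466 ≈ 3225 m/s.
Stage 3: m₀ = 4,456 kg, m_f = 4,456 − 3,510 = 946 kg; Δv = 453×9.8×ln(4.71) = 4439.4×1.5498 ≈ 6880 m/s.
Total Δv = 3291 + 3225 + 6880 = 13396 m/s.

Δv ≈ 13.4 km/s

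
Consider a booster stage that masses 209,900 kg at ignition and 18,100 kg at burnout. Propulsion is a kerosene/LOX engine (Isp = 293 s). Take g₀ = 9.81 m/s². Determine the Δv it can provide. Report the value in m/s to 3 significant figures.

Δv ≈ 7040 m/s

v_e = Isp · g₀ = 293 × 9.81 = 2874.3 m/s.
Δv = v_e · ln(m₀/m_f) = 2874.3 × ln(11.6) = 2874.3 × 2.4507 ≈ 7044.2 m/s.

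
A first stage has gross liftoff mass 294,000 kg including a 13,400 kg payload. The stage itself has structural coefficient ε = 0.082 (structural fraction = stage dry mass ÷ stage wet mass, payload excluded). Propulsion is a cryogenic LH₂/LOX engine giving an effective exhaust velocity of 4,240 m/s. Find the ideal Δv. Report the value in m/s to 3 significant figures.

Stage wet mass = m₀ − payload = 294,000 − 13,400 = 280,600 kg.
Stage dry mass = ε × stage wet mass = 0.082 × 280,600 = 23,009.2 kg.
Burnout mass m_f = stage dry + payload = 23,009.2 + 13,400 = 36,409.2 kg.
From the ideal rocket equation, Δv = v_e · ln(294,000/36,409.2) = 4240.0 × ln(8.075) = 4240.0 × 2.0888 ≈ 8856 m/s.

Δv ≈ 8860 m/s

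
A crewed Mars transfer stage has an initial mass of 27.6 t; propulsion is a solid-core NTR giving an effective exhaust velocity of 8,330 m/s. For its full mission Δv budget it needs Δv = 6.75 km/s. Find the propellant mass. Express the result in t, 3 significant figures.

m₀/m_f = exp(Δv / v_e) = exp(6750 / 8330.0) = exp(0.8103) = 2.2486.
m_f = 27.6 / 2.2486 = 12.2743 t, so propellant = m₀ − m_f = 27.6 − 12.2743 = 15.3257 t.

propellant mass ≈ 15.3 t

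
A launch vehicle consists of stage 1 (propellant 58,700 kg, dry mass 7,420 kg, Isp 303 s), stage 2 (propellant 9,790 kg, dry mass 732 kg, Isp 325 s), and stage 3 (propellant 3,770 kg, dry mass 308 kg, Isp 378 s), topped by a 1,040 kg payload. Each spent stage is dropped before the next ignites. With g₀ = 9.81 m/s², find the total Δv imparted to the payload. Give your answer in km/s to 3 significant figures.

Ignition mass of stage 1 = 58,700+7,420 + 9,790+732 + 3,770+308 + 1,040 = 81,760 kg.
Stage 1: m₀ = 81,760 kg, m_f = 81,760 − 58,700 = 23,060 kg; Δv = 303×9.81×ln(3.546) = 2972.4×1.2657 ≈ 3762 m/s.
Stage 2: m₀ = 15,640 kg, m_f = 15,640 − 9,790 = 5,850 kg; Δv = 325×9.81×ln(2.674) = 3188.2×0.9834 ≈ 3135 m/s.
Stage 3: m₀ = 5,118 kg, m_f = 5,118 − 3,770 = 1,348 kg; Δv = 378×9.81×ln(3.797) = 3708.2×1.3341 ≈ 4947 m/s.
Total Δv = 3762 + 3135 + 4947 = 11844 m/s.

Δv ≈ 11.8 km/s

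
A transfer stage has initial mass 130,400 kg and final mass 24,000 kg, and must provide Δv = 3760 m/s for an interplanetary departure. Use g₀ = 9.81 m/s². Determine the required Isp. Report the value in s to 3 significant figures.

Isp ≈ 226 s

ln(m₀/m_f) = ln(130400/24000) = ln(5.433) = 1.6926.
From the ideal rocket equation, v_e = Δv / ln(m₀/m_f) = 3760 / 1.6926 = 2221.5 m/s.
Isp = v_e / g₀ = 2221.5 / 9.81 = 226.5 s.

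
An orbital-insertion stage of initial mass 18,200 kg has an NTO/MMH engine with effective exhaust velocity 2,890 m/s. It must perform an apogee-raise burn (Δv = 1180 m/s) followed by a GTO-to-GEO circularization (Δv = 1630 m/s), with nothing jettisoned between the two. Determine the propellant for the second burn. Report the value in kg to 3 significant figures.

propellant for the second burn ≈ 5220 kg

After the first burn: m = 18200 × exp(−1180/2890.0) = 18200 × 0.66478 = 12,099 kg.
After the second burn: m = 12,099 × exp(−1630/2890.0) = 12,099 × 0.56892 = 6,883.36 kg.
Second-burn propellant = 12,099 − 6,883.36 = 5,215.64 kg.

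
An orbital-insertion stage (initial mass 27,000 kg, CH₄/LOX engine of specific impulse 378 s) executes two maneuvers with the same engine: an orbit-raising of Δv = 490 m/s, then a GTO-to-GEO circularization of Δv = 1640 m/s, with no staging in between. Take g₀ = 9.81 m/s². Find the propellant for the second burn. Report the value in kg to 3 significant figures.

propellant for the second burn ≈ 8460 kg

v_e = Isp · g₀ = 378 × 9.81 = 3708.2 m/s.
After the first burn: m = 27000 × exp(−490/3708.2) = 27000 × 0.87622 = 23,657.9 kg.
After the second burn: m = 23,657.9 × exp(−1640/3708.2) = 23,657.9 × 0.64258 = 15,202.1 kg.
Second-burn propellant = 23,657.9 − 15,202.1 = 8,455.8 kg.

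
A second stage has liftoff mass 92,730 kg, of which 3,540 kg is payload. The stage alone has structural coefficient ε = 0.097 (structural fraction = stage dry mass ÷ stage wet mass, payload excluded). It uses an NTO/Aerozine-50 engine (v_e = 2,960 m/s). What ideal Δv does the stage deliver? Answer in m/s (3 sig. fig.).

Δv ≈ 6010 m/s

Stage wet mass = m₀ − payload = 92,730 − 3,540 = 89,190 kg.
Stage dry mass = ε × stage wet mass = 0.097 × 89,190 = 8,651.43 kg.
Burnout mass m_f = stage dry + payload = 8,651.43 + 3,540 = 12,191.43 kg.
By the Tsiolkovsky rocket equation, Δv = v_e · ln(92,730/12,191.43) = 2960.0 × ln(7.606) = 2960.0 × 2.0290 ≈ 6006 m/s.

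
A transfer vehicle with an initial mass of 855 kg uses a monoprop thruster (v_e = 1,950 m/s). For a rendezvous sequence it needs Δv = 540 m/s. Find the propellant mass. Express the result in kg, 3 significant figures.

From the ideal rocket equation, m₀/m_f = exp(Δv / v_e) = exp(540 / 1950.0) = exp(0.2769) = 1.3191.
m_f = 855 / 1.3191 = 648.169 kg, so propellant = m₀ − m_f = 855 − 648.169 = 206.831 kg.

propellant mass ≈ 207 kg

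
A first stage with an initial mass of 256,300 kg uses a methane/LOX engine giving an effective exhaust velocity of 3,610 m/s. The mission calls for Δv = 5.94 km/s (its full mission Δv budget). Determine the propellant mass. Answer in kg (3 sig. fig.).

propellant mass ≈ 207000 kg

Rocket equation: m₀/m_f = exp(Δv / v_e) = exp(5940 / 3610.0) = exp(1.6454) = 5.1832.
m_f = 256,300 / 5.1832 = 49,448.2 kg, so propellant = m₀ − m_f = 256,300 − 49,448.2 = 206,851.8 kg.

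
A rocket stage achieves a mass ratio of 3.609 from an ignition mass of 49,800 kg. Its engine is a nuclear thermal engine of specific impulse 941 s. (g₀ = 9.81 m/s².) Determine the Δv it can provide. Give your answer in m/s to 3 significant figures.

v_e = Isp · g₀ = 941 × 9.81 = 9231.2 m/s.
By the Tsiolkovsky rocket equation, Δv = v_e · ln(3.609) = 9231.2 × 1.2834 ≈ 11847.6 m/s.

Δv ≈ 11800 m/s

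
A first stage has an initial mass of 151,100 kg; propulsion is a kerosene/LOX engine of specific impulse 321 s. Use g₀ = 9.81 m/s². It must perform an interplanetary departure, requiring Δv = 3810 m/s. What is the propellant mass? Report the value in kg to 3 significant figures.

v_e = Isp · g₀ = 321 × 9.81 = 3149.0 m/s.
m₀/m_f = exp(Δv / v_e) = exp(3810 / 3149.0) = exp(1.2099) = 3.3532.
m_f = 151,100 / 3.3532 = 45,061.4 kg, so propellant = m₀ − m_f = 151,100 − 45,061.4 = 106,038.6 kg.

propellant mass ≈ 106000 kg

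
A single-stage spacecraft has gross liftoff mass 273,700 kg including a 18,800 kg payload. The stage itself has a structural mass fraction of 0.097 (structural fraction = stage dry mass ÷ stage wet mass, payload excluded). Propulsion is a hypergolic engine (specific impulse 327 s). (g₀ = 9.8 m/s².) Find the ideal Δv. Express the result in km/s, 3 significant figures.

Δv ≈ 5.89 km/s

Stage wet mass = m₀ − payload = 273,700 − 18,800 = 254,900 kg.
Stage dry mass = ε × stage wet mass = 0.097 × 254,900 = 24,725.3 kg.
Burnout mass m_f = stage dry + payload = 24,725.3 + 18,800 = 43,525.3 kg.
v_e = Isp · g₀ = 327 × 9.8 = 3204.6 m/s.
Δv = v_e · ln(273,700/43,525.3) = 3204.6 × ln(6.288) = 3204.6 × 1.8387 ≈ 5892 m/s.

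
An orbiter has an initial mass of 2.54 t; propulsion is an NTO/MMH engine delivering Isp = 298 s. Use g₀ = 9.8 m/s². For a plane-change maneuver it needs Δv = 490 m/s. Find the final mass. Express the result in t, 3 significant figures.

final mass ≈ 2.15 t

v_e = Isp · g₀ = 298 × 9.8 = 2920.4 m/s.
From the ideal rocket equation, m₀/m_f = exp(Δv / v_e) = exp(490 / 2920.4) = exp(0.1678) = 1.1827.
m_f = m₀ / 1.1827 = 2.54 / 1.1827 = 2.14763 t.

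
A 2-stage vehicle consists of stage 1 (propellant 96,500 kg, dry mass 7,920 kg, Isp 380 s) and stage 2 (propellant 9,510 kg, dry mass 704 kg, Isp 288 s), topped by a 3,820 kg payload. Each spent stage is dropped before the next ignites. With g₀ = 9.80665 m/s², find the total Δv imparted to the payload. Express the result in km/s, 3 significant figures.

Ignition mass of stage 1 = 96,500+7,920 + 9,510+704 + 3,820 = 118,454 kg.
Stage 1: m₀ = 118,454 kg, m_f = 118,454 − 96,500 = 21,954 kg; Δv = 380×9.80665×ln(5.396) = 3726.5×1.6856 ≈ 6281 m/s.
Stage 2: m₀ = 14,034 kg, m_f = 14,034 − 9,510 = 4,524 kg; Δv = 288×9.80665×ln(3.102) = 2824.3×1.1321 ≈ 3197 m/s.
Total Δv = 6281 + 3197 = 9478 m/s.

Δv ≈ 9.48 km/s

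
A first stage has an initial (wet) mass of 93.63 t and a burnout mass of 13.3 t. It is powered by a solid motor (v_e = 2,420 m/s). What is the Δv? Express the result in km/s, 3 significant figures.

Δv ≈ 4.72 km/s

By the Tsiolkovsky rocket equation, Δv = v_e · ln(m₀/m_f) = 2420.0 × ln(7.04) = 2420.0 × 1.9516 ≈ 4722.8 m/s.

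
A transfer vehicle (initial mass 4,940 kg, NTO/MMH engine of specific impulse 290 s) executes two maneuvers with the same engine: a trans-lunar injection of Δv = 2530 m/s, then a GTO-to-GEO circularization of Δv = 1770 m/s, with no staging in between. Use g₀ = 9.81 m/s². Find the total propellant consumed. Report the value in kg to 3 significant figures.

v_e = Isp · g₀ = 290 × 9.81 = 2844.9 m/s.
After the first burn: m = 4940 × exp(−2530/2844.9) = 4940 × 0.41094 = 2,030.04 kg.
After the second burn: m = 2,030.04 × exp(−1770/2844.9) = 2,030.04 × 0.53678 = 1,089.68 kg.
Total propellant = m₀ − m_final = 4940 − 1,089.68 = 3,850.32 kg.

total propellant consumed ≈ 3850 kg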